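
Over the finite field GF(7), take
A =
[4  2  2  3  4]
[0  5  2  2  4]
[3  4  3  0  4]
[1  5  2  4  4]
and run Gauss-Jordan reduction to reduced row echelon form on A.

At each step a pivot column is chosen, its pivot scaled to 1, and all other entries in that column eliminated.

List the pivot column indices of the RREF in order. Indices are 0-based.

pivot columns: 0, 1, 2, 3

pivot(0,0)=4: scale R0 → (1, 4, 4, 6, 1)
  clear (2,0): R2 −= (3)R0 → (0, 6, 5, 3, 1)
  clear (3,0): R3 −= (1)R0 → (0, 1, 5, 5, 3)
pivot(1,1)=5: scale R1 → (0, 1, 6, 6, 5)
  clear (0,1): R0 −= (4)R1 → (1, 0, 1, 3, 2)
  clear (2,1): R2 −= (6)R1 → (0, 0, 4, 2, 6)
  clear (3,1): R3 −= (1)R1 → (0, 0, 6, 6, 5)
pivot(2,2)=4: scale R2 → (0, 0, 1, 4, 5)
  clear (0,2): R0 −= (1)R2 → (1, 0, 0, 6, 4)
  clear (1,2): R1 −= (6)R2 → (0, 1, 0, 3, 3)
  clear (3,2): R3 −= (6)R2 → (0, 0, 0, 3, 3)
pivot(3,3)=3: scale R3 → (0, 0, 0, 1, 1)
  clear (0,3): R0 −= (6)R3 → (1, 0, 0, 0, 5)
  clear (1,3): R1 −= (3)R3 → (0, 1, 0, 0, 0)
  clear (2,3): R2 −= (4)R3 → (0, 0, 1, 0, 1)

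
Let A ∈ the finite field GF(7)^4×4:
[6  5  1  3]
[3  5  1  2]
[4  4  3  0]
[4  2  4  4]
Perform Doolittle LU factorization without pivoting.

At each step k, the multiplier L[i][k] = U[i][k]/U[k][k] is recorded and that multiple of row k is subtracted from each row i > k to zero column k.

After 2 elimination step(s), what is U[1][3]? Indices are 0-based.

k=0: U[0][0]=6
  eliminate (1,0): mult=4, new row 1: (0, 6, 4, 4); set L[1][0]=4
  eliminate (2,0): mult=3, new row 2: (0, 3, 0, 5); set L[2][0]=3
  eliminate (3,0): mult=3, new row 3: (0, 1, 1, 2); set L[3][0]=3
k=1: U[1][1]=6
  eliminate (2,1): mult=4, new row 2: (0, 0, 5, 3); set L[2][1]=4
  eliminate (3,1): mult=6, new row 3: (0, 0, 5, 6); set L[3][1]=6

U[1][3] = 4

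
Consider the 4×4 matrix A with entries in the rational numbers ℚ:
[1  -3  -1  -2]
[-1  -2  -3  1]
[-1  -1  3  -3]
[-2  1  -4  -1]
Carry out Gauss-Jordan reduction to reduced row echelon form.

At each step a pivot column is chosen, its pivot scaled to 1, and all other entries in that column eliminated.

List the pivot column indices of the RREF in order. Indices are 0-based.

pivot columns: 0, 1, 2, 3

pivot(0,0)=1: scale R0 → (1, -3, -1, -2)
  clear (1,0): R1 −= (-1)R0 → (0, -5, -4, -1)
  clear (2,0): R2 −= (-1)R0 → (0, -4, 2, -5)
  clear (3,0): R3 −= (-2)R0 → (0, -5, -6, -5)
pivot(1,1)=-5: scale R1 → (0, 1, 4/5, 1/5)
  clear (0,1): R0 −= (-3)R1 → (1, 0, 7/5, -7/5)
  clear (2,1): R2 −= (-4)R1 → (0, 0, 26/5, -21/5)
  clear (3,1): R3 −= (-5)R1 → (0, 0, -2, -4)
pivot(2,2)=26/5: scale R2 → (0, 0, 1, -21/26)
  clear (0,2): R0 −= (7/5)R2 → (1, 0, 0, -7/26)
  clear (1,2): R1 −= (4/5)R2 → (0, 1, 0, 11/13)
  clear (3,2): R3 −= (-2)R2 → (0, 0, 0, -73/13)
pivot(3,3)=-73/13: scale R3 → (0, 0, 0, 1)
  clear (0,3): R0 −= (-7/26)R3 → (1, 0, 0, 0)
  clear (1,3): R1 −= (11/13)R3 → (0, 1, 0, 0)
  clear (2,3): R2 −= (-21/26)R3 → (0, 0, 1, 0)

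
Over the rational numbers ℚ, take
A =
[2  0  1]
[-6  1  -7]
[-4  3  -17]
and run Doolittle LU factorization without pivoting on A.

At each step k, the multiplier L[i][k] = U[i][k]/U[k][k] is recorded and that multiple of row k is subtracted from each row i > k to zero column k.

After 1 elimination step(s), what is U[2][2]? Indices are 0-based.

Step 1: pivot at (0,0) is 2.
  row1 ← row1 − (-3)·row0  ⇒  L[1][0]=-3, U row1=(0, 1, -4)
  row2 ← row2 − (-2)·row0  ⇒  L[2][0]=-2, U row2=(0, 3, -15)

U[2][2] = -15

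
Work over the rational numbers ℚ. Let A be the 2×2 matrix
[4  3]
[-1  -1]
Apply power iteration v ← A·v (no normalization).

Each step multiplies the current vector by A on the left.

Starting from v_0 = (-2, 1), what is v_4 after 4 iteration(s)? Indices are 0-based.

v_0 = (-2, 1).
v_1 = A·v_0 = (-5, 1).
v_2 = A·v_1 = (-17, 4).
v_3 = A·v_2 = (-56, 13).
v_4 = A·v_3 = (-185, 43).

v_4 = (-185, 43)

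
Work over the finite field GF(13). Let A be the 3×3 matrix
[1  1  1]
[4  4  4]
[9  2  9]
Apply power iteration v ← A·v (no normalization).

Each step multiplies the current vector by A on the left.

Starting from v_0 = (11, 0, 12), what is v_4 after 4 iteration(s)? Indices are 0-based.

v_4 = (9, 10, 10)

v_0 = (11, 0, 12).
v_1 = A·v_0 = (10, 1, 12).
v_2 = A·v_1 = (10, 1, 5).
v_3 = A·v_2 = (3, 12, 7).
v_4 = A·v_3 = (9, 10, 10).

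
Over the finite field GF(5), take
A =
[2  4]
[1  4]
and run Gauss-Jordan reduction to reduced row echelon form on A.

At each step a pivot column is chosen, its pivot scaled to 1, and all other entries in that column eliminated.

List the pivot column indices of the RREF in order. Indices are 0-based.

pivot(0,0)=2: scale R0 → (1, 2)
  clear (1,0): R1 −= (1)R0 → (0, 2)
pivot(1,1)=2: scale R1 → (0, 1)
  clear (0,1): R0 −= (2)R1 → (1, 0)

pivot columns: 0, 1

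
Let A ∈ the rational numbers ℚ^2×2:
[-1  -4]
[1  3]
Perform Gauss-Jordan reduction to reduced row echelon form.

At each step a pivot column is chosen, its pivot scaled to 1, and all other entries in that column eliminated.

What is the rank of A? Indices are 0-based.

[1] R0 /= -1  ⇒  (1, 4)
     R1 -= 1·R0  ⇒  (0, -1)
[2] R1 /= -1  ⇒  (0, 1)
     R0 -= 4·R1  ⇒  (1, 0)

rank = 2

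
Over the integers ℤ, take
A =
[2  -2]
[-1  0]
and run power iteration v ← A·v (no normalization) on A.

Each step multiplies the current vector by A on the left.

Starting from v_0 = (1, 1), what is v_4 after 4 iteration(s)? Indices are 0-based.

v_4 = (12, -4)

v_0 = (1, 1).
v_1 = A·v_0 = (0, -1).
v_2 = A·v_1 = (2, 0).
v_3 = A·v_2 = (4, -2).
v_4 = A·v_3 = (12, -4).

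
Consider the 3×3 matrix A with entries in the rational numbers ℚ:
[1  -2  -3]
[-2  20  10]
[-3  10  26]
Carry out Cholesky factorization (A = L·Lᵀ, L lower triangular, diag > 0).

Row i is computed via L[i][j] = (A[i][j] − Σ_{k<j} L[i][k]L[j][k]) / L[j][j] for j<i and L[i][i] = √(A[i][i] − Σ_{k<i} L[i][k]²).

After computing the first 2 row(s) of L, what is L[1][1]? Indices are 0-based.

Step 1: L[0][0] = √(1) = 1.
  L[1][0] = (-2) / L[0][0] = -2.
Step 2: L[1][1] = √(16) = 4.

L[1][1] = 4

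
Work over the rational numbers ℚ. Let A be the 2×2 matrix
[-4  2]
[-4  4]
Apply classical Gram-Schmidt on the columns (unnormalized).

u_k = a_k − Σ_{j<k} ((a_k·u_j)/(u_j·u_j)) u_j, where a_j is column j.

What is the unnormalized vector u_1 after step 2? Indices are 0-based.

u_1 = (-1, 1)

Step 1: u_0 = a_0 = (-4, -4).
Step 2: u_1 = a_1 − (-3/4)·u_0 = (-1, 1).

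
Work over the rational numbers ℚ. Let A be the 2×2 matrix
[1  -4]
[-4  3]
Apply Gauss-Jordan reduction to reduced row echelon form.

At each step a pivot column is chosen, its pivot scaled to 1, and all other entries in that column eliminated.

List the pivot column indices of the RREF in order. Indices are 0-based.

pivot columns: 0, 1

pivot(0,0)=1: scale R0 → (1, -4)
  clear (1,0): R1 −= (-4)R0 → (0, -13)
pivot(1,1)=-13: scale R1 → (0, 1)
  clear (0,1): R0 −= (-4)R1 → (1, 0)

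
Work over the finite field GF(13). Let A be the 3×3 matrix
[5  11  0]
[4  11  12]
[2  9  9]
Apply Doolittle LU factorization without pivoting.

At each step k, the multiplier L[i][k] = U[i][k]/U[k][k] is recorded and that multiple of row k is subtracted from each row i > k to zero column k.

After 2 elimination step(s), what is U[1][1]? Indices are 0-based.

[col 0] pivot 5
  R1 -= 6*R0 → (0, 10, 12)  (L[1][0] := 6)
  R2 -= 3*R0 → (0, 2, 9)  (L[2][0] := 3)
[col 1] pivot 10
  R2 -= 8*R1 → (0, 0, 4)  (L[2][1] := 8)

U[1][1] = 10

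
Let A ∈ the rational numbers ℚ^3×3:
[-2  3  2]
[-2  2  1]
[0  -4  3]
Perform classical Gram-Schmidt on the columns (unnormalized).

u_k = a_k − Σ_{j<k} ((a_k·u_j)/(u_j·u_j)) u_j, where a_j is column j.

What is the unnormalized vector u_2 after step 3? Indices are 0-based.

u_2 = (28/33, -28/33, 7/33)

Step 1: u_0 = a_0 = (-2, -2, 0).
Step 2: u_1 = a_1 − (-5/4)·u_0 = (1/2, -1/2, -4).
Step 3: u_2 = a_2 − (-3/4)·u_0 − (-23/33)·u_1 = (28/33, -28/33, 7/33).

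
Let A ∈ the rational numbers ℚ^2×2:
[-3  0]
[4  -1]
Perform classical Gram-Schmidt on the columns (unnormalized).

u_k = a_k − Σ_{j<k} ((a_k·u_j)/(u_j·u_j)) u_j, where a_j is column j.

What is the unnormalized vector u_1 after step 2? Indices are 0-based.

u_1 = (-12/25, -9/25)

Step 1: u_0 = a_0 = (-3, 4).
Step 2: u_1 = a_1 − (-4/25)·u_0 = (-12/25, -9/25).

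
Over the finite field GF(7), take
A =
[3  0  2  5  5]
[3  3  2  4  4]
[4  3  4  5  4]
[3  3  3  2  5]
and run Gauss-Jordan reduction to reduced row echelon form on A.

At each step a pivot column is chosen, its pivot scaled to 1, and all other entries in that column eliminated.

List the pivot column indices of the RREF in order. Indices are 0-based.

pivot columns: 0, 1, 2, 3

step 1: normalize row 0 (÷3) = (1, 0, 3, 4, 4)
  row 1: subtract 3×row0 = (0, 3, 0, 6, 6)
  row 2: subtract 4×row0 = (0, 3, 6, 3, 2)
  row 3: subtract 3×row0 = (0, 3, 1, 4, 0)
step 2: normalize row 1 (÷3) = (0, 1, 0, 2, 2)
  row 2: subtract 3×row1 = (0, 0, 6, 4, 3)
  row 3: subtract 3×row1 = (0, 0, 1, 5, 1)
step 3: normalize row 2 (÷6) = (0, 0, 1, 3, 4)
  row 0: subtract 3×row2 = (1, 0, 0, 2, 6)
  row 3: subtract 1×row2 = (0, 0, 0, 2, 4)
step 4: normalize row 3 (÷2) = (0, 0, 0, 1, 2)
  row 0: subtract 2×row3 = (1, 0, 0, 0, 2)
  row 1: subtract 2×row3 = (0, 1, 0, 0, 5)
  row 2: subtract 3×row3 = (0, 0, 1, 0, 5)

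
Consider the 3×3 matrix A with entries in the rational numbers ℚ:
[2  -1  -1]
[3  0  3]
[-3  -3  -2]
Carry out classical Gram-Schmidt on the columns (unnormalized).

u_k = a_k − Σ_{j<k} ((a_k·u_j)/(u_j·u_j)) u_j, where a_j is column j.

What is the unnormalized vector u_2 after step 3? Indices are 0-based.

Step 1: u_0 = a_0 = (2, 3, -3).
Step 2: u_1 = a_1 − (7/22)·u_0 = (-18/11, -21/22, -45/22).
Step 3: u_2 = a_2 − (13/22)·u_0 − (7/19)·u_1 = (-30/19, 30/19, 10/19).

u_2 = (-30/19, 30/19, 10/19)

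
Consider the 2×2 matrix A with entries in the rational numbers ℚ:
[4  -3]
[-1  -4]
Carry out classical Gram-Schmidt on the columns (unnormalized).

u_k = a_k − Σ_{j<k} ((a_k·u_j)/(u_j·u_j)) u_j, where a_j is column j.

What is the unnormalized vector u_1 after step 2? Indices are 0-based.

Step 1: u_0 = a_0 = (4, -1).
Step 2: u_1 = a_1 − (-8/17)·u_0 = (-19/17, -76/17).

u_1 = (-19/17, -76/17)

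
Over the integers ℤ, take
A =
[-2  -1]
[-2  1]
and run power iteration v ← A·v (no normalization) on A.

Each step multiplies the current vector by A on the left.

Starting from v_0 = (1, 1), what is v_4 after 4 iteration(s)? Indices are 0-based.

v_0 = (1, 1).
v_1 = A·v_0 = (-3, -1).
v_2 = A·v_1 = (7, 5).
v_3 = A·v_2 = (-19, -9).
v_4 = A·v_3 = (47, 29).

v_4 = (47, 29)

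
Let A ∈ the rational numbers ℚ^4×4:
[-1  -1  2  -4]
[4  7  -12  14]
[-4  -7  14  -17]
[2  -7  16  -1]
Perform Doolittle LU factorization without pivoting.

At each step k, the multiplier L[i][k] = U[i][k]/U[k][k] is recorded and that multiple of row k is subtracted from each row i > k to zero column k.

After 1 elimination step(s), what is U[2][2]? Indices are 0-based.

Step 1: pivot at (0,0) is -1.
  row1 ← row1 − (-4)·row0  ⇒  L[1][0]=-4, U row1=(0, 3, -4, -2)
  row2 ← row2 − (4)·row0  ⇒  L[2][0]=4, U row2=(0, -3, 6, -1)
  row3 ← row3 − (-2)·row0  ⇒  L[3][0]=-2, U row3=(0, -9, 20, -9)

U[2][2] = 6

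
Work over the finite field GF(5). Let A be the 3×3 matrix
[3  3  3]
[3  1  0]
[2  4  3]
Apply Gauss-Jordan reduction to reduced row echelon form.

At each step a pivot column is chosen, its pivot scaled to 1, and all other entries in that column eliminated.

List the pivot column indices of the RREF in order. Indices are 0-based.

step 1: normalize row 0 (÷3) = (1, 1, 1)
  row 1: subtract 3×row0 = (0, 3, 2)
  row 2: subtract 2×row0 = (0, 2, 1)
step 2: normalize row 1 (÷3) = (0, 1, 4)
  row 0: subtract 1×row1 = (1, 0, 2)
  row 2: subtract 2×row1 = (0, 0, 3)
step 3: normalize row 2 (÷3) = (0, 0, 1)
  row 0: subtract 2×row2 = (1, 0, 0)
  row 1: subtract 4×row2 = (0, 1, 0)

pivot columns: 0, 1, 2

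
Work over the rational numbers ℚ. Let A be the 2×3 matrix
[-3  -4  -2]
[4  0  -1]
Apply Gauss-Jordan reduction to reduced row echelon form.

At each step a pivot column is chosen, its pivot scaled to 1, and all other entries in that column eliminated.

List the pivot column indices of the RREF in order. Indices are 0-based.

pivot columns: 0, 1

[1] R0 /= -3  ⇒  (1, 4/3, 2/3)
     R1 -= 4·R0  ⇒  (0, -16/3, -11/3)
[2] R1 /= -16/3  ⇒  (0, 1, 11/16)
     R0 -= 4/3·R1  ⇒  (1, 0, -1/4)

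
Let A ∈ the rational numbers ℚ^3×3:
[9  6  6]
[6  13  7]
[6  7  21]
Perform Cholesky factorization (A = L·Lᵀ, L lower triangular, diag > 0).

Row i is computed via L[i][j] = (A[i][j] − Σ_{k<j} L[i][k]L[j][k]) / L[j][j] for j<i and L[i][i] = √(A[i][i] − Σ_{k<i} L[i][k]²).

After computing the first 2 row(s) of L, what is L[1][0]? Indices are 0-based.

Step 1: L[0][0] = √(9) = 3.
  L[1][0] = (6) / L[0][0] = 2.
Step 2: L[1][1] = √(9) = 3.

L[1][0] = 2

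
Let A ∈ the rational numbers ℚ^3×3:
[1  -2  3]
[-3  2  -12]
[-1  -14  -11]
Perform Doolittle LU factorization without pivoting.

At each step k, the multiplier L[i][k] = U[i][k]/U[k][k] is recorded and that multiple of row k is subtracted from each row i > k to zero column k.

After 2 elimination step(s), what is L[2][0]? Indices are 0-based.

L[2][0] = -1

[col 0] pivot 1
  R1 -= -3*R0 → (0, -4, -3)  (L[1][0] := -3)
  R2 -= -1*R0 → (0, -16, -8)  (L[2][0] := -1)
[col 1] pivot -4
  R2 -= 4*R1 → (0, 0, 4)  (L[2][1] := 4)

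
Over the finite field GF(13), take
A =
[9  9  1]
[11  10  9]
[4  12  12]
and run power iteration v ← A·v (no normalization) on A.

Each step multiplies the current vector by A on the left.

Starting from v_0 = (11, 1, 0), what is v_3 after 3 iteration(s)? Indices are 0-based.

v_0 = (11, 1, 0).
v_1 = A·v_0 = (4, 1, 4).
v_2 = A·v_1 = (10, 12, 11).
v_3 = A·v_2 = (1, 4, 4).

v_3 = (1, 4, 4)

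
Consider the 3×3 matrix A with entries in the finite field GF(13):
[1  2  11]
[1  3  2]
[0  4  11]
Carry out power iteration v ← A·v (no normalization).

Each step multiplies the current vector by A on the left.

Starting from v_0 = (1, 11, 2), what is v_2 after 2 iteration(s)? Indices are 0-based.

v_2 = (2, 5, 7)

v_0 = (1, 11, 2).
v_1 = A·v_0 = (6, 12, 1).
v_2 = A·v_1 = (2, 5, 7).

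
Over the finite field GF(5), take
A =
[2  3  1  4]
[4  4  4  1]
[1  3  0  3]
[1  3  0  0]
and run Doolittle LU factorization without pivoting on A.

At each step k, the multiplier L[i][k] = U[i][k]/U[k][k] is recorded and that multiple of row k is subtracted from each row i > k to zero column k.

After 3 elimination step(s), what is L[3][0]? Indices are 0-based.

L[3][0] = 3

[col 0] pivot 2
  R1 -= 2*R0 → (0, 3, 2, 3)  (L[1][0] := 2)
  R2 -= 3*R0 → (0, 4, 2, 1)  (L[2][0] := 3)
  R3 -= 3*R0 → (0, 4, 2, 3)  (L[3][0] := 3)
[col 1] pivot 3
  R2 -= 3*R1 → (0, 0, 1, 2)  (L[2][1] := 3)
  R3 -= 3*R1 → (0, 0, 1, 4)  (L[3][1] := 3)
[col 2] pivot 1
  R3 -= 1*R2 → (0, 0, 0, 2)  (L[3][2] := 1)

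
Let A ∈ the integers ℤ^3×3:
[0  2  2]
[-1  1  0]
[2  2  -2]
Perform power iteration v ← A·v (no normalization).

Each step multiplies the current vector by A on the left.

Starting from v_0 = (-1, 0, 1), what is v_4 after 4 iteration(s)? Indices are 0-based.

v_4 = (-74, -21, 146)

v_0 = (-1, 0, 1).
v_1 = A·v_0 = (2, 1, -4).
v_2 = A·v_1 = (-6, -1, 14).
v_3 = A·v_2 = (26, 5, -42).
v_4 = A·v_3 = (-74, -21, 146).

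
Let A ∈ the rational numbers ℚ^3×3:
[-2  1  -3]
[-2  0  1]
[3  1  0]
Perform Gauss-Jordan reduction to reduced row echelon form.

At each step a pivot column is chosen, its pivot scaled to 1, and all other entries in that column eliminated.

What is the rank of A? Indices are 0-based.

pivot(0,0)=-2: scale R0 → (1, -1/2, 3/2)
  clear (1,0): R1 −= (-2)R0 → (0, -1, 4)
  clear (2,0): R2 −= (3)R0 → (0, 5/2, -9/2)
pivot(1,1)=-1: scale R1 → (0, 1, -4)
  clear (0,1): R0 −= (-1/2)R1 → (1, 0, -1/2)
  clear (2,1): R2 −= (5/2)R1 → (0, 0, 11/2)
pivot(2,2)=11/2: scale R2 → (0, 0, 1)
  clear (0,2): R0 −= (-1/2)R2 → (1, 0, 0)
  clear (1,2): R1 −= (-4)R2 → (0, 1, 0)

rank = 3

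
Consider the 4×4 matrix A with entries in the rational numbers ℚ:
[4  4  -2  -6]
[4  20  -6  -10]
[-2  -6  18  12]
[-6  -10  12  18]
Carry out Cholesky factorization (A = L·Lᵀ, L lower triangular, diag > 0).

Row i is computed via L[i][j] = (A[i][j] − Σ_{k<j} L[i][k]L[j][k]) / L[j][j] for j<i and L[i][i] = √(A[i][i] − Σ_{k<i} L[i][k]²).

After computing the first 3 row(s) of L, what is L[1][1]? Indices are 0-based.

Step 1: L[0][0] = √(4) = 2.
  L[1][0] = (4) / L[0][0] = 2.
Step 2: L[1][1] = √(16) = 4.
  L[2][0] = (-2) / L[0][0] = -1.
  L[2][1] = (-4) / L[1][1] = -1.
Step 3: L[2][2] = √(16) = 4.

L[1][1] = 4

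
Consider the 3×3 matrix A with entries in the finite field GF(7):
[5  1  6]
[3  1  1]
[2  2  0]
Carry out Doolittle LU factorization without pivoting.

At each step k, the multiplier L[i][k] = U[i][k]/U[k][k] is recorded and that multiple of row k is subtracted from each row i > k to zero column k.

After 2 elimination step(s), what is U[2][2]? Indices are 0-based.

[col 0] pivot 5
  R1 -= 2*R0 → (0, 6, 3)  (L[1][0] := 2)
  R2 -= 6*R0 → (0, 3, 6)  (L[2][0] := 6)
[col 1] pivot 6
  R2 -= 4*R1 → (0, 0, 1)  (L[2][1] := 4)

U[2][2] = 1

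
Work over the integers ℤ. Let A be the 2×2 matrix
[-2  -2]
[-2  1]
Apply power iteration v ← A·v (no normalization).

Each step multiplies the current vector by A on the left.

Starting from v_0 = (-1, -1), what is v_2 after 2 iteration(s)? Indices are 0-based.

v_0 = (-1, -1).
v_1 = A·v_0 = (4, 1).
v_2 = A·v_1 = (-10, -7).

v_2 = (-10, -7)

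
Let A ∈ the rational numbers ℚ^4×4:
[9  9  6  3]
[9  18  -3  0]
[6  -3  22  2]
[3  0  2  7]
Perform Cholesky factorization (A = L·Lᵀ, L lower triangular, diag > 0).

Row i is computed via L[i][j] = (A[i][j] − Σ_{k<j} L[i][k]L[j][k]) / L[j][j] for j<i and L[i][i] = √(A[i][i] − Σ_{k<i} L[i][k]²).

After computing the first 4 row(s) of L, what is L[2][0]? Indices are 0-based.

Step 1: L[0][0] = √(9) = 3.
  L[1][0] = (9) / L[0][0] = 3.
Step 2: L[1][1] = √(9) = 3.
  L[2][0] = (6) / L[0][0] = 2.
  L[2][1] = (-9) / L[1][1] = -3.
Step 3: L[2][2] = √(9) = 3.
  L[3][0] = (3) / L[0][0] = 1.
  L[3][1] = (-3) / L[1][1] = -1.
  L[3][2] = (-3) / L[2][2] = -1.
Step 4: L[3][3] = √(4) = 2.

L[2][0] = 2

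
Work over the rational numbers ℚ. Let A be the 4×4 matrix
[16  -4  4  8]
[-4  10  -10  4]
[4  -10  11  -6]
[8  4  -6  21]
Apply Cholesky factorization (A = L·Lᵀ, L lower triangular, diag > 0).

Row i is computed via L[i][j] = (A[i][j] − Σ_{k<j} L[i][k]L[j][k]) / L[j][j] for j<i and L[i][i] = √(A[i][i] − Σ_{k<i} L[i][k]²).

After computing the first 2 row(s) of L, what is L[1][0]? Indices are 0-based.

Step 1: L[0][0] = √(16) = 4.
  L[1][0] = (-4) / L[0][0] = -1.
Step 2: L[1][1] = √(9) = 3.

L[1][0] = -1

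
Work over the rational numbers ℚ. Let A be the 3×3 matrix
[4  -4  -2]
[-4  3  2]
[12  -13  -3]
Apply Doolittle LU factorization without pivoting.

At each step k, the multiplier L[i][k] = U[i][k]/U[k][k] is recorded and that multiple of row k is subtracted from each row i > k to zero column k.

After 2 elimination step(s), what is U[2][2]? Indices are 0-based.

U[2][2] = 3

k=0: U[0][0]=4
  eliminate (1,0): mult=-1, new row 1: (0, -1, 0); set L[1][0]=-1
  eliminate (2,0): mult=3, new row 2: (0, -1, 3); set L[2][0]=3
k=1: U[1][1]=-1
  eliminate (2,1): mult=1, new row 2: (0, 0, 3); set L[2][1]=1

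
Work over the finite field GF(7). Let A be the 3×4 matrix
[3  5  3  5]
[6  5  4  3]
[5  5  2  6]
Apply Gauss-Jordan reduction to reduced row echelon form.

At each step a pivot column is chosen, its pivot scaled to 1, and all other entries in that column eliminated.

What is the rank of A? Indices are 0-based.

step 1: normalize row 0 (÷3) = (1, 4, 1, 4)
  row 1: subtract 6×row0 = (0, 2, 5, 0)
  row 2: subtract 5×row0 = (0, 6, 4, 0)
step 2: normalize row 1 (÷2) = (0, 1, 6, 0)
  row 0: subtract 4×row1 = (1, 0, 5, 4)
  row 2: subtract 6×row1 = (0, 0, 3, 0)
step 3: normalize row 2 (÷3) = (0, 0, 1, 0)
  row 0: subtract 5×row2 = (1, 0, 0, 4)
  row 1: subtract 6×row2 = (0, 1, 0, 0)

rank = 3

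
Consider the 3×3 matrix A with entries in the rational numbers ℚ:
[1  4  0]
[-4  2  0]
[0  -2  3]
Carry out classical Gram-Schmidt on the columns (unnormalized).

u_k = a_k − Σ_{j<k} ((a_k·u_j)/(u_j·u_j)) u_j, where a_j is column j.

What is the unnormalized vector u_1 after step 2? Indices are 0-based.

Step 1: u_0 = a_0 = (1, -4, 0).
Step 2: u_1 = a_1 − (-4/17)·u_0 = (72/17, 18/17, -2).

u_1 = (72/17, 18/17, -2)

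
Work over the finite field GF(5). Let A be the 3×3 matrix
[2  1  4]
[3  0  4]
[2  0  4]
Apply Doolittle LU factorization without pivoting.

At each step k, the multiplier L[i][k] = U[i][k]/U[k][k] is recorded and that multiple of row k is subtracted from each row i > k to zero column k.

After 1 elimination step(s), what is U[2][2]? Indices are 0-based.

U[2][2] = 0

Step 1: pivot at (0,0) is 2.
  row1 ← row1 − (4)·row0  ⇒  L[1][0]=4, U row1=(0, 1, 3)
  row2 ← row2 − (1)·row0  ⇒  L[2][0]=1, U row2=(0, 4, 0)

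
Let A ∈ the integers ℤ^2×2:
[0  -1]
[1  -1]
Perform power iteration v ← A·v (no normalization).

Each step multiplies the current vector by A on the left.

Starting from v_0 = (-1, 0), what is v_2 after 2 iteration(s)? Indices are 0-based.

v_2 = (1, 1)

v_0 = (-1, 0).
v_1 = A·v_0 = (0, -1).
v_2 = A·v_1 = (1, 1).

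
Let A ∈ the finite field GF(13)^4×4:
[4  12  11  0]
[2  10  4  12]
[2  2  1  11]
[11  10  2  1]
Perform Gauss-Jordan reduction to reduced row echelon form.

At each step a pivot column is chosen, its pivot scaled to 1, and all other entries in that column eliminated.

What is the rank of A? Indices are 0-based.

[1] R0 /= 4  ⇒  (1, 3, 6, 0)
     R1 -= 2·R0  ⇒  (0, 4, 5, 12)
     R2 -= 2·R0  ⇒  (0, 9, 2, 11)
     R3 -= 11·R0  ⇒  (0, 3, 1, 1)
[2] R1 /= 4  ⇒  (0, 1, 11, 3)
     R0 -= 3·R1  ⇒  (1, 0, 12, 4)
     R2 -= 9·R1  ⇒  (0, 0, 7, 10)
     R3 -= 3·R1  ⇒  (0, 0, 7, 5)
[3] R2 /= 7  ⇒  (0, 0, 1, 7)
     R0 -= 12·R2  ⇒  (1, 0, 0, 11)
     R1 -= 11·R2  ⇒  (0, 1, 0, 4)
     R3 -= 7·R2  ⇒  (0, 0, 0, 8)
[4] R3 /= 8  ⇒  (0, 0, 0, 1)
     R0 -= 11·R3  ⇒  (1, 0, 0, 0)
     R1 -= 4·R3  ⇒  (0, 1, 0, 0)
     R2 -= 7·R3  ⇒  (0, 0, 1, 0)

rank = 4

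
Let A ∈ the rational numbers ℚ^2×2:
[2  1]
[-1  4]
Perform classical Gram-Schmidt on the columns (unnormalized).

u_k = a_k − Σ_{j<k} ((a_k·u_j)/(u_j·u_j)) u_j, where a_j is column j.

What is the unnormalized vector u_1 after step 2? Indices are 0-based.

Step 1: u_0 = a_0 = (2, -1).
Step 2: u_1 = a_1 − (-2/5)·u_0 = (9/5, 18/5).

u_1 = (9/5, 18/5)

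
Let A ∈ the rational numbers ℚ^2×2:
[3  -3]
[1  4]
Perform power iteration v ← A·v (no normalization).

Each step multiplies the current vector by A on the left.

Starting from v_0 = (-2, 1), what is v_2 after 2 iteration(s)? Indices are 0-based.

v_2 = (-33, -1)

v_0 = (-2, 1).
v_1 = A·v_0 = (-9, 2).
v_2 = A·v_1 = (-33, -1).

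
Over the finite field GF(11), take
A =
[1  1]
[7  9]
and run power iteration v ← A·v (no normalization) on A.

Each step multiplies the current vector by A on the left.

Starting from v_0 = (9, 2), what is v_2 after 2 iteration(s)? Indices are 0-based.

v_2 = (4, 3)

v_0 = (9, 2).
v_1 = A·v_0 = (0, 4).
v_2 = A·v_1 = (4, 3).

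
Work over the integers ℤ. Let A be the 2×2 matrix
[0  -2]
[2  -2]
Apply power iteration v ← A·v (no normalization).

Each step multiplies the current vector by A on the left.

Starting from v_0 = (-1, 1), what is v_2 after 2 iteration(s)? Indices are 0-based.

v_0 = (-1, 1).
v_1 = A·v_0 = (-2, -4).
v_2 = A·v_1 = (8, 4).

v_2 = (8, 4)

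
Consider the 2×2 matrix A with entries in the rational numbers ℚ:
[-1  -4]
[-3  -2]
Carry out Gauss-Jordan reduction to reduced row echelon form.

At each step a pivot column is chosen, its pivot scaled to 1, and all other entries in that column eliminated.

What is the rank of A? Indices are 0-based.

[1] R0 /= -1  ⇒  (1, 4)
     R1 -= -3·R0  ⇒  (0, 10)
[2] R1 /= 10  ⇒  (0, 1)
     R0 -= 4·R1  ⇒  (1, 0)

rank = 2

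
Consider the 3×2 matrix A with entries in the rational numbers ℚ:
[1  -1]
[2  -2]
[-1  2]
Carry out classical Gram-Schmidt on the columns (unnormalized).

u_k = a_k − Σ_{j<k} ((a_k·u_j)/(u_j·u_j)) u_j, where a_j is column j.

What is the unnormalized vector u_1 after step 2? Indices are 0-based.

Step 1: u_0 = a_0 = (1, 2, -1).
Step 2: u_1 = a_1 − (-7/6)·u_0 = (1/6, 1/3, 5/6).

u_1 = (1/6, 1/3, 5/6)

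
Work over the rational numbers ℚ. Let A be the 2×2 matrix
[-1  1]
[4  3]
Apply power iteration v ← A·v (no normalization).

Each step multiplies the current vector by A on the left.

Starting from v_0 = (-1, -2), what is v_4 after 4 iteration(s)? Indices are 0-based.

v_4 = (-113, -514)

v_0 = (-1, -2).
v_1 = A·v_0 = (-1, -10).
v_2 = A·v_1 = (-9, -34).
v_3 = A·v_2 = (-25, -138).
v_4 = A·v_3 = (-113, -514).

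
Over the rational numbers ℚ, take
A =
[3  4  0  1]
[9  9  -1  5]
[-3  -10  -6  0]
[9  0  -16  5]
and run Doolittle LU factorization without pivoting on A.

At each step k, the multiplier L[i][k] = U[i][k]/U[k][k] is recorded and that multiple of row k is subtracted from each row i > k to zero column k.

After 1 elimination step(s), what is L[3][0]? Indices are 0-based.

L[3][0] = 3

[col 0] pivot 3
  R1 -= 3*R0 → (0, -3, -1, 2)  (L[1][0] := 3)
  R2 -= -1*R0 → (0, -6, -6, 1)  (L[2][0] := -1)
  R3 -= 3*R0 → (0, -12, -16, 2)  (L[3][0] := 3)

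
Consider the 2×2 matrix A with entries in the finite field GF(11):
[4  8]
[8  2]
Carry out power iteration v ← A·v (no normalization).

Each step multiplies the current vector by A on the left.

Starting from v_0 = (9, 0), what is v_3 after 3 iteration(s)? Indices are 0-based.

v_3 = (0, 2)

v_0 = (9, 0).
v_1 = A·v_0 = (3, 6).
v_2 = A·v_1 = (5, 3).
v_3 = A·v_2 = (0, 2).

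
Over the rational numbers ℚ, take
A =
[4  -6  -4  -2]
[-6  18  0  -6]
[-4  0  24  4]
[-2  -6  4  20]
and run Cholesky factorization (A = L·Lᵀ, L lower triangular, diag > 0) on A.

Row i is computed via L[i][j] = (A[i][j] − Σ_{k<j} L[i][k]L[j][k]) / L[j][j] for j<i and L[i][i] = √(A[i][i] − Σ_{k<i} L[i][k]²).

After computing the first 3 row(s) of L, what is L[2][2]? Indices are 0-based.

Step 1: L[0][0] = √(4) = 2.
  L[1][0] = (-6) / L[0][0] = -3.
Step 2: L[1][1] = √(9) = 3.
  L[2][0] = (-4) / L[0][0] = -2.
  L[2][1] = (-6) / L[1][1] = -2.
Step 3: L[2][2] = √(16) = 4.

L[2][2] = 4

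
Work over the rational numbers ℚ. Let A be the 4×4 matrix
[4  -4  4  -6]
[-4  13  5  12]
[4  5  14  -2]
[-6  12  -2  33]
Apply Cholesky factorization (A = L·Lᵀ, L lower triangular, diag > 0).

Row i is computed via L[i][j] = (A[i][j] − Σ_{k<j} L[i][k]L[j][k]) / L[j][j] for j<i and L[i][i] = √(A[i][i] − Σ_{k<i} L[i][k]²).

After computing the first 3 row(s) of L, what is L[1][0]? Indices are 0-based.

L[1][0] = -2

Step 1: L[0][0] = √(4) = 2.
  L[1][0] = (-4) / L[0][0] = -2.
Step 2: L[1][1] = √(9) = 3.
  L[2][0] = (4) / L[0][0] = 2.
  L[2][1] = (9) / L[1][1] = 3.
Step 3: L[2][2] = √(1) = 1.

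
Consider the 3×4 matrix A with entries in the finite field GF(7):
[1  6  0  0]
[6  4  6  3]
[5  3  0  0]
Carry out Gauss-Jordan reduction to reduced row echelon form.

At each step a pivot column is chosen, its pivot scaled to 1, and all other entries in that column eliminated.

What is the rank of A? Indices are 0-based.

pivot(0,0)=1: scale R0 → (1, 6, 0, 0)
  clear (1,0): R1 −= (6)R0 → (0, 3, 6, 3)
  clear (2,0): R2 −= (5)R0 → (0, 1, 0, 0)
pivot(1,1)=3: scale R1 → (0, 1, 2, 1)
  clear (0,1): R0 −= (6)R1 → (1, 0, 2, 1)
  clear (2,1): R2 −= (1)R1 → (0, 0, 5, 6)
pivot(2,2)=5: scale R2 → (0, 0, 1, 4)
  clear (0,2): R0 −= (2)R2 → (1, 0, 0, 0)
  clear (1,2): R1 −= (2)R2 → (0, 1, 0, 0)

rank = 3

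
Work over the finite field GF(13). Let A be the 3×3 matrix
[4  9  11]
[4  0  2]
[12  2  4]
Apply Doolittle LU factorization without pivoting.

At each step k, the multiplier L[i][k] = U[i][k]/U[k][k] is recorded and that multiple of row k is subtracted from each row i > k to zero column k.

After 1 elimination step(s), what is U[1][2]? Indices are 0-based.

Step 1: pivot at (0,0) is 4.
  row1 ← row1 − (1)·row0  ⇒  L[1][0]=1, U row1=(0, 4, 4)
  row2 ← row2 − (3)·row0  ⇒  L[2][0]=3, U row2=(0, 1, 10)

U[1][2] = 4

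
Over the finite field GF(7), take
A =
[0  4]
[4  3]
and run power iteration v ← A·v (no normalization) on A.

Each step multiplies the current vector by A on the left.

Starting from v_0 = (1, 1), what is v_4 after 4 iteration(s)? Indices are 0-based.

v_0 = (1, 1).
v_1 = A·v_0 = (4, 0).
v_2 = A·v_1 = (0, 2).
v_3 = A·v_2 = (1, 6).
v_4 = A·v_3 = (3, 1).

v_4 = (3, 1)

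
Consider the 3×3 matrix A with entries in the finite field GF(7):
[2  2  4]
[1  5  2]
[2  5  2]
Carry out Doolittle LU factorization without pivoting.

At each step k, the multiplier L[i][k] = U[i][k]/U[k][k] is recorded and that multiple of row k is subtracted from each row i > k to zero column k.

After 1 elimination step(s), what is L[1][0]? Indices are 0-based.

k=0: U[0][0]=2
  eliminate (1,0): mult=4, new row 1: (0, 4, 0); set L[1][0]=4
  eliminate (2,0): mult=1, new row 2: (0, 3, 5); set L[2][0]=1

L[1][0] = 4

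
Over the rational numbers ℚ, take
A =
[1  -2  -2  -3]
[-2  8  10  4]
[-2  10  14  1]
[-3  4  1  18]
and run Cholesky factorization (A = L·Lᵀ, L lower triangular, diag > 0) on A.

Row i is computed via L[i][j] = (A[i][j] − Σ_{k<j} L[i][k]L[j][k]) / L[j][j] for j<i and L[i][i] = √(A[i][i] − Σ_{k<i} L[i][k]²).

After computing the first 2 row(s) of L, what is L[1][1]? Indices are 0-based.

L[1][1] = 2

Step 1: L[0][0] = √(1) = 1.
  L[1][0] = (-2) / L[0][0] = -2.
Step 2: L[1][1] = √(4) = 2.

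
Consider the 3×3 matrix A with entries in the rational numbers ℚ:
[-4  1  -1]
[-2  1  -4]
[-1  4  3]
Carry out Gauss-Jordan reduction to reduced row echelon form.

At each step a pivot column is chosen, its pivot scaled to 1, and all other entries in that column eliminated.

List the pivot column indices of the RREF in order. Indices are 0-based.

pivot(0,0)=-4: scale R0 → (1, -1/4, 1/4)
  clear (1,0): R1 −= (-2)R0 → (0, 1/2, -7/2)
  clear (2,0): R2 −= (-1)R0 → (0, 15/4, 13/4)
pivot(1,1)=1/2: scale R1 → (0, 1, -7)
  clear (0,1): R0 −= (-1/4)R1 → (1, 0, -3/2)
  clear (2,1): R2 −= (15/4)R1 → (0, 0, 59/2)
pivot(2,2)=59/2: scale R2 → (0, 0, 1)
  clear (0,2): R0 −= (-3/2)R2 → (1, 0, 0)
  clear (1,2): R1 −= (-7)R2 → (0, 1, 0)

pivot columns: 0, 1, 2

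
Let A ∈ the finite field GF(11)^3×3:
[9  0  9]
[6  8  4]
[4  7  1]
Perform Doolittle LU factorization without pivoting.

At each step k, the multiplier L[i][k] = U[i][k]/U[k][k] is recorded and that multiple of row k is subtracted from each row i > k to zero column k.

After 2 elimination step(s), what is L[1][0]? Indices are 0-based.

k=0: U[0][0]=9
  eliminate (1,0): mult=8, new row 1: (0, 8, 9); set L[1][0]=8
  eliminate (2,0): mult=9, new row 2: (0, 7, 8); set L[2][0]=9
k=1: U[1][1]=8
  eliminate (2,1): mult=5, new row 2: (0, 0, 7); set L[2][1]=5

L[1][0] = 8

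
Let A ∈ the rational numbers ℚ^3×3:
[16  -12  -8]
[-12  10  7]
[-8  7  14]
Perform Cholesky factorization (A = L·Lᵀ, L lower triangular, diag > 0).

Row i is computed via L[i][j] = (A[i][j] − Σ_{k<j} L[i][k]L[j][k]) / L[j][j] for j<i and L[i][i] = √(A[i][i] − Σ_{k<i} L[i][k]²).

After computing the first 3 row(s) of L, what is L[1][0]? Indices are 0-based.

Step 1: L[0][0] = √(16) = 4.
  L[1][0] = (-12) / L[0][0] = -3.
Step 2: L[1][1] = √(1) = 1.
  L[2][0] = (-8) / L[0][0] = -2.
  L[2][1] = (1) / L[1][1] = 1.
Step 3: L[2][2] = √(9) = 3.

L[1][0] = -3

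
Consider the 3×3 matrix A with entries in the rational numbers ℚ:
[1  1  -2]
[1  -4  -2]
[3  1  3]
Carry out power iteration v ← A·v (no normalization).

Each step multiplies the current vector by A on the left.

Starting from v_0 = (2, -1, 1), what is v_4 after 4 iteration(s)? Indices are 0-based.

v_0 = (2, -1, 1).
v_1 = A·v_0 = (-1, 4, 8).
v_2 = A·v_1 = (-13, -33, 25).
v_3 = A·v_2 = (-96, 69, 3).
v_4 = A·v_3 = (-33, -378, -210).

v_4 = (-33, -378, -210)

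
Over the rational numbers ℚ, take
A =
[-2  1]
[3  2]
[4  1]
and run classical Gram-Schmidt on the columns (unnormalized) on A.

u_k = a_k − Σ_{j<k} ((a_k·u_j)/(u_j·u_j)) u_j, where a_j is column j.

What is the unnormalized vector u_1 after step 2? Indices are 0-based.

Step 1: u_0 = a_0 = (-2, 3, 4).
Step 2: u_1 = a_1 − (8/29)·u_0 = (45/29, 34/29, -3/29).

u_1 = (45/29, 34/29, -3/29)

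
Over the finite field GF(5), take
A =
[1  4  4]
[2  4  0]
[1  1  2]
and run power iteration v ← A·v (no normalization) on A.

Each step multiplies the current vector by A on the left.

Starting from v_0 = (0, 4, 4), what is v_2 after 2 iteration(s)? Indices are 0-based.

v_0 = (0, 4, 4).
v_1 = A·v_0 = (2, 1, 2).
v_2 = A·v_1 = (4, 3, 2).

v_2 = (4, 3, 2)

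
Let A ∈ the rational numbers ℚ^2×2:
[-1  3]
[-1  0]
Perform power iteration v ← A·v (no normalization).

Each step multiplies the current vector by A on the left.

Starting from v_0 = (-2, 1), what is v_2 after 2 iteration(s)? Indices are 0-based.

v_0 = (-2, 1).
v_1 = A·v_0 = (5, 2).
v_2 = A·v_1 = (1, -5).

v_2 = (1, -5)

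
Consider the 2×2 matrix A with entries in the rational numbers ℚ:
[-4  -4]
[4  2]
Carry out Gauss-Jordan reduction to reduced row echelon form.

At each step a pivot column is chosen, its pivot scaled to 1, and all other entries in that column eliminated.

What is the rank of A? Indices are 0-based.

rank = 2

step 1: normalize row 0 (÷-4) = (1, 1)
  row 1: subtract 4×row0 = (0, -2)
step 2: normalize row 1 (÷-2) = (0, 1)
  row 0: subtract 1×row1 = (1, 0)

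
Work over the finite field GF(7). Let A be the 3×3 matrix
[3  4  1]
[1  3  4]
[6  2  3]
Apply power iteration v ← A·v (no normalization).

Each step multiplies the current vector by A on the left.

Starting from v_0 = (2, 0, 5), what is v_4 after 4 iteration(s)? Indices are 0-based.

v_4 = (1, 3, 3)

v_0 = (2, 0, 5).
v_1 = A·v_0 = (4, 1, 6).
v_2 = A·v_1 = (1, 3, 2).
v_3 = A·v_2 = (3, 4, 4).
v_4 = A·v_3 = (1, 3, 3).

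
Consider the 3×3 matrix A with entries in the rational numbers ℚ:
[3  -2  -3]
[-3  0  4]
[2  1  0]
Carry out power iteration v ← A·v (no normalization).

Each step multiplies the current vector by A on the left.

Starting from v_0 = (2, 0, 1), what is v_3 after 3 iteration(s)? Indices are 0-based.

v_3 = (-23, 13, 9)

v_0 = (2, 0, 1).
v_1 = A·v_0 = (3, -2, 4).
v_2 = A·v_1 = (1, 7, 4).
v_3 = A·v_2 = (-23, 13, 9).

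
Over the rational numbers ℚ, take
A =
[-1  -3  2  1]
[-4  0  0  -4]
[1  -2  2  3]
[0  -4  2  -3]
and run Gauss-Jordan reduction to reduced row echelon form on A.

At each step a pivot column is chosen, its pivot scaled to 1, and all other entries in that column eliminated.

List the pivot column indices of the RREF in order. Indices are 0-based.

step 1: normalize row 0 (÷-1) = (1, 3, -2, -1)
  row 1: subtract -4×row0 = (0, 12, -8, -8)
  row 2: subtract 1×row0 = (0, -5, 4, 4)
step 2: normalize row 1 (÷12) = (0, 1, -2/3, -2/3)
  row 0: subtract 3×row1 = (1, 0, 0, 1)
  row 2: subtract -5×row1 = (0, 0, 2/3, 2/3)
  row 3: subtract -4×row1 = (0, 0, -2/3, -17/3)
step 3: normalize row 2 (÷2/3) = (0, 0, 1, 1)
  row 1: subtract -2/3×row2 = (0, 1, 0, 0)
  row 3: subtract -2/3×row2 = (0, 0, 0, -5)
step 4: normalize row 3 (÷-5) = (0, 0, 0, 1)
  row 0: subtract 1×row3 = (1, 0, 0, 0)
  row 2: subtract 1×row3 = (0, 0, 1, 0)

pivot columns: 0, 1, 2, 3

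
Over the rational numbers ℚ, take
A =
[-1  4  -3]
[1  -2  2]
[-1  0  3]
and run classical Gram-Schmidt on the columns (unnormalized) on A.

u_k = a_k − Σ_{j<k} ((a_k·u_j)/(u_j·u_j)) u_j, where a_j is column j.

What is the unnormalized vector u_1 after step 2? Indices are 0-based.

u_1 = (2, 0, -2)

Step 1: u_0 = a_0 = (-1, 1, -1).
Step 2: u_1 = a_1 − (-2)·u_0 = (2, 0, -2).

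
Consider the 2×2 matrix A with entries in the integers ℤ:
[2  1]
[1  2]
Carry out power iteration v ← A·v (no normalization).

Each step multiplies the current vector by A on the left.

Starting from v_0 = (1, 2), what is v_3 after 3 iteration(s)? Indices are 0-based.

v_0 = (1, 2).
v_1 = A·v_0 = (4, 5).
v_2 = A·v_1 = (13, 14).
v_3 = A·v_2 = (40, 41).

v_3 = (40, 41)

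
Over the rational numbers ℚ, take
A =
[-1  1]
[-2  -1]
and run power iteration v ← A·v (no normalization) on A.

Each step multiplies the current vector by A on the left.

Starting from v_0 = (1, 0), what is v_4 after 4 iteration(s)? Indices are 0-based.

v_4 = (-7, -8)

v_0 = (1, 0).
v_1 = A·v_0 = (-1, -2).
v_2 = A·v_1 = (-1, 4).
v_3 = A·v_2 = (5, -2).
v_4 = A·v_3 = (-7, -8).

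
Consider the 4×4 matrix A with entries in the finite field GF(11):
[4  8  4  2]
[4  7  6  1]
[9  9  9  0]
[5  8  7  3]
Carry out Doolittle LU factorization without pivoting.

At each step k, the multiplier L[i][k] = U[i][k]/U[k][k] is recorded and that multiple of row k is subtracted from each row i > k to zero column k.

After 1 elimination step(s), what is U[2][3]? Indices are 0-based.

k=0: U[0][0]=4
  eliminate (1,0): mult=1, new row 1: (0, 10, 2, 10); set L[1][0]=1
  eliminate (2,0): mult=5, new row 2: (0, 2, 0, 1); set L[2][0]=5
  eliminate (3,0): mult=4, new row 3: (0, 9, 2, 6); set L[3][0]=4

U[2][3] = 1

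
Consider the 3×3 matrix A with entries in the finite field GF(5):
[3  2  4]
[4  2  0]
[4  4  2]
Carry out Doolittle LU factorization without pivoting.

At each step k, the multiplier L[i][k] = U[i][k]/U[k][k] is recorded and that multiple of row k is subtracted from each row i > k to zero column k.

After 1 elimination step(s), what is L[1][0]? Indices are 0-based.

L[1][0] = 3

Step 1: pivot at (0,0) is 3.
  row1 ← row1 − (3)·row0  ⇒  L[1][0]=3, U row1=(0, 1, 3)
  row2 ← row2 − (3)·row0  ⇒  L[2][0]=3, U row2=(0, 3, 0)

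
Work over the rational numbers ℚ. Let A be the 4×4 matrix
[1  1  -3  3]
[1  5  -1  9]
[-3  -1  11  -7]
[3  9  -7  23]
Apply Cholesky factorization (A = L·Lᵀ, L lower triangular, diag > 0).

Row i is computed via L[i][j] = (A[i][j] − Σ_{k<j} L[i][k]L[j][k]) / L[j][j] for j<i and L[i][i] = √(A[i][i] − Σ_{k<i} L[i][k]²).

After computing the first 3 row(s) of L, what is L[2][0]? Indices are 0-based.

Step 1: L[0][0] = √(1) = 1.
  L[1][0] = (1) / L[0][0] = 1.
Step 2: L[1][1] = √(4) = 2.
  L[2][0] = (-3) / L[0][0] = -3.
  L[2][1] = (2) / L[1][1] = 1.
Step 3: L[2][2] = √(1) = 1.

L[2][0] = -3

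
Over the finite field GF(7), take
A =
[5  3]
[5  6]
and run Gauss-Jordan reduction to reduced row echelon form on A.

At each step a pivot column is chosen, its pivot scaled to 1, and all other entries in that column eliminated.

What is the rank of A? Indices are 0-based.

[1] R0 /= 5  ⇒  (1, 2)
     R1 -= 5·R0  ⇒  (0, 3)
[2] R1 /= 3  ⇒  (0, 1)
     R0 -= 2·R1  ⇒  (1, 0)

rank = 2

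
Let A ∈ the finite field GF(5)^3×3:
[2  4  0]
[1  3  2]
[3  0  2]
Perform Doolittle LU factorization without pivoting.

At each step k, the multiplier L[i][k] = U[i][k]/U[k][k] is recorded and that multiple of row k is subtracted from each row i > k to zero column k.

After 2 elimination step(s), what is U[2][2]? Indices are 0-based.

U[2][2] = 4

Step 1: pivot at (0,0) is 2.
  row1 ← row1 − (3)·row0  ⇒  L[1][0]=3, U row1=(0, 1, 2)
  row2 ← row2 − (4)·row0  ⇒  L[2][0]=4, U row2=(0, 4, 2)
Step 2: pivot at (1,1) is 1.
  row2 ← row2 − (4)·row1  ⇒  L[2][1]=4, U row2=(0, 0, 4)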